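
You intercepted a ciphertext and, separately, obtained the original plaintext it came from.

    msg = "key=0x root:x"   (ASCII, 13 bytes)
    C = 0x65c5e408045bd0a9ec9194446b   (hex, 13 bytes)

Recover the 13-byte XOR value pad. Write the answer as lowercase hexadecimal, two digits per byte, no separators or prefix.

0ea09d353423f0db83fee07e13

Since C = msg ⊕ pad, XORing both sides with msg gives pad = msg ⊕ C.
byte 0: 107 xor 101 =  14
byte 1: 101 xor 197 = 160
byte 2: 121 xor 228 = 157
byte 3:  61 xor   8 =  53
byte 4:  48 xor   4 =  52
byte 5: 120 xor  91 =  35
byte 6:  32 xor 208 = 240
byte 7: 114 xor 169 = 219
byte 8: 111 xor 236 = 131
byte 9: 111 xor 145 = 254
byte 10: 116 xor 148 = 224
byte 11:  58 xor  68 = 126
byte 12: 120 xor 107 =  19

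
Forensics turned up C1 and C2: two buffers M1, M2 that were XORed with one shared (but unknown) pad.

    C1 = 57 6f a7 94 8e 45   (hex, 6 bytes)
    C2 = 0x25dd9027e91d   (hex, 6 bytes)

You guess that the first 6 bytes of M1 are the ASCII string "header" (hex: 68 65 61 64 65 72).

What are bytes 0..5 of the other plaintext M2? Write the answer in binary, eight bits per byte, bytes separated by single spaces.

00011010 11010111 01010110 11010111 00000010 00101010

First, C1 ⊕ C2 = (M1 ⊕ K) ⊕ (M2 ⊕ K) = M1 ⊕ M2, so the key drops out. Then M2 = (M1 ⊕ M2) ⊕ M1 over the first 6 bytes.
byte 0: (57 ^ 25) ^ 68 = 72 ^ 68 = 1a
byte 1: (6f ^ dd) ^ 65 = b2 ^ 65 = d7
byte 2: (a7 ^ 90) ^ 61 = 37 ^ 61 = 56
byte 3: (94 ^ 27) ^ 64 = b3 ^ 64 = d7
byte 4: (8e ^ e9) ^ 65 = 67 ^ 65 = 02
byte 5: (45 ^ 1d) ^ 72 = 58 ^ 72 = 2a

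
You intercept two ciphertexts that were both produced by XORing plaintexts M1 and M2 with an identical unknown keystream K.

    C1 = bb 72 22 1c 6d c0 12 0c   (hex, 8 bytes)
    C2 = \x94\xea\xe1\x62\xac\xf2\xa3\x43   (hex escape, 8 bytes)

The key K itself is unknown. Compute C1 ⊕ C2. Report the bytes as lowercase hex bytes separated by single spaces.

C1 ⊕ C2 = (M1 ⊕ K) ⊕ (M2 ⊕ K) = M1 ⊕ M2 — the shared key cancels under XOR.
bb xor 94 = 2f
72 xor ea = 98
22 xor e1 = c3
1c xor 62 = 7e
6d xor ac = c1
c0 xor f2 = 32
12 xor a3 = b1
0c xor 43 = 4f

2f 98 c3 7e c1 32 b1 4f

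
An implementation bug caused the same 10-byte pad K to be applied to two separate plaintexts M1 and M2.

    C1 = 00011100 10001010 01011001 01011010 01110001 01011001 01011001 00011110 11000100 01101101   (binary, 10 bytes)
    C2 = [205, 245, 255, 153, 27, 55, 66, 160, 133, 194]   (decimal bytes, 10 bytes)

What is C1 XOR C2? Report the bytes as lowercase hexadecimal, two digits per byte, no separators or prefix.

C1 ⊕ C2 = (M1 ⊕ K) ⊕ (M2 ⊕ K) = M1 ⊕ M2 — the shared key cancels under XOR.
1c XOR cd = d1
8a XOR f5 = 7f
59 XOR ff = a6
5a XOR 99 = c3
71 XOR 1b = 6a
59 XOR 37 = 6e
59 XOR 42 = 1b
1e XOR a0 = be
c4 XOR 85 = 41
6d XOR c2 = af

d17fa6c36a6e1bbe41af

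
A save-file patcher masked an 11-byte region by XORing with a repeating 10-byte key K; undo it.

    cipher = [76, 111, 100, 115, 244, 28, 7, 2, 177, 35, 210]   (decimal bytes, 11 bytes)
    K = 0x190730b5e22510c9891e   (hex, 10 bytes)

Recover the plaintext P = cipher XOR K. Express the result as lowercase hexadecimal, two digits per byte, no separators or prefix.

556854c6163917cb383dcb

The 10-byte key repeats, so the effective keystream is 19 07 30 b5 e2 25 10 c9 89 1e 19.
byte 0: 4c ^ 19 = 55
byte 1: 6f ^ 07 = 68
byte 2: 64 ^ 30 = 54
byte 3: 73 ^ b5 = c6
byte 4: f4 ^ e2 = 16
byte 5: 1c ^ 25 = 39
byte 6: 07 ^ 10 = 17
byte 7: 02 ^ c9 = cb
byte 8: b1 ^ 89 = 38
byte 9: 23 ^ 1e = 3d
byte 10: d2 ^ 19 = cb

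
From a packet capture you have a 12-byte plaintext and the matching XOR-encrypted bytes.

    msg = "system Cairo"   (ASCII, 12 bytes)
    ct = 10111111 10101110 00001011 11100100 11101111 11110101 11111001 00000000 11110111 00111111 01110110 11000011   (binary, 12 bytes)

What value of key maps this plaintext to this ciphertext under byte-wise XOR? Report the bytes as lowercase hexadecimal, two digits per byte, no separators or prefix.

Since ct = msg ⊕ key, XORing both sides with msg gives key = msg ⊕ ct.
73 ⊕ bf = cc
79 ⊕ ae = d7
73 ⊕ 0b = 78
74 ⊕ e4 = 90
65 ⊕ ef = 8a
6d ⊕ f5 = 98
20 ⊕ f9 = d9
43 ⊕ 00 = 43
61 ⊕ f7 = 96
69 ⊕ 3f = 56
72 ⊕ 76 = 04
6f ⊕ c3 = ac

ccd778908a98d943965604ac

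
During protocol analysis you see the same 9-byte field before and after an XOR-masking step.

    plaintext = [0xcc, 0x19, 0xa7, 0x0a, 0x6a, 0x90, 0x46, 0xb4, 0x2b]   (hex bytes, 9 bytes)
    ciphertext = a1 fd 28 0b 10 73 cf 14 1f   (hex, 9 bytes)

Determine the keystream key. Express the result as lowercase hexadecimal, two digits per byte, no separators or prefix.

Since ciphertext = plaintext ⊕ key, XORing both sides with plaintext gives key = plaintext ⊕ ciphertext.
cc ^ a1 = 6d
19 ^ fd = e4
a7 ^ 28 = 8f
0a ^ 0b = 01
6a ^ 10 = 7a
90 ^ 73 = e3
46 ^ cf = 89
b4 ^ 14 = a0
2b ^ 1f = 34

6de48f017ae389a034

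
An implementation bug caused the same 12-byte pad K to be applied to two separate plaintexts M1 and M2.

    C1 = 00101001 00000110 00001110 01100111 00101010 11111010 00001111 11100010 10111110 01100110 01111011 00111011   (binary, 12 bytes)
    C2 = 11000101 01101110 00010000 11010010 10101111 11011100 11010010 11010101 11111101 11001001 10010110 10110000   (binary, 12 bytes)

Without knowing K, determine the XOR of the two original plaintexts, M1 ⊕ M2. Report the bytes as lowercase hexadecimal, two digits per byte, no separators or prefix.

C1 ⊕ C2 = (M1 ⊕ K) ⊕ (M2 ⊕ K) = M1 ⊕ M2 — the shared key cancels under XOR.
 41 xor 197 = 236
  6 xor 110 = 104
 14 xor  16 =  30
103 xor 210 = 181
 42 xor 175 = 133
250 xor 220 =  38
 15 xor 210 = 221
226 xor 213 =  55
190 xor 253 =  67
102 xor 201 = 175
123 xor 150 = 237
 59 xor 176 = 139

ec681eb58526dd3743afed8b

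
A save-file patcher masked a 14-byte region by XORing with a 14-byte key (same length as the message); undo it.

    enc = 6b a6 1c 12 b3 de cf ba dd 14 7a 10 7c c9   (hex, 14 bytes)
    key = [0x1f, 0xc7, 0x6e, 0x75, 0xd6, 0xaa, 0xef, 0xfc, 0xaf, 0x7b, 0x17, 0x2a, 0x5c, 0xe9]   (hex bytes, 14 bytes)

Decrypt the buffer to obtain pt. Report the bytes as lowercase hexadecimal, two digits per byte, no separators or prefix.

7461726765742046726f6d3a2020

byte 0: 6b XOR 1f = 74
byte 1: a6 XOR c7 = 61
byte 2: 1c XOR 6e = 72
byte 3: 12 XOR 75 = 67
byte 4: b3 XOR d6 = 65
byte 5: de XOR aa = 74
byte 6: cf XOR ef = 20
byte 7: ba XOR fc = 46
byte 8: dd XOR af = 72
byte 9: 14 XOR 7b = 6f
byte 10: 7a XOR 17 = 6d
byte 11: 10 XOR 2a = 3a
byte 12: 7c XOR 5c = 20
byte 13: c9 XOR e9 = 20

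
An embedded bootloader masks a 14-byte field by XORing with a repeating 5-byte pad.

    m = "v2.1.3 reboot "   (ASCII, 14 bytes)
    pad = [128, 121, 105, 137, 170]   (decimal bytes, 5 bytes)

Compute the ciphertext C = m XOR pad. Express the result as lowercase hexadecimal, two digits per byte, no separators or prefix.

f64b47b884b3591becc8ef161da9

The 5-byte key repeats, so the effective keystream is 80 79 69 89 aa 80 79 69 89 aa 80 79 69 89.
byte 0: 76 ^ 80 = f6
byte 1: 32 ^ 79 = 4b
byte 2: 2e ^ 69 = 47
byte 3: 31 ^ 89 = b8
byte 4: 2e ^ aa = 84
byte 5: 33 ^ 80 = b3
byte 6: 20 ^ 79 = 59
byte 7: 72 ^ 69 = 1b
byte 8: 65 ^ 89 = ec
byte 9: 62 ^ aa = c8
byte 10: 6f ^ 80 = ef
byte 11: 6f ^ 79 = 16
byte 12: 74 ^ 69 = 1d
byte 13: 20 ^ 89 = a9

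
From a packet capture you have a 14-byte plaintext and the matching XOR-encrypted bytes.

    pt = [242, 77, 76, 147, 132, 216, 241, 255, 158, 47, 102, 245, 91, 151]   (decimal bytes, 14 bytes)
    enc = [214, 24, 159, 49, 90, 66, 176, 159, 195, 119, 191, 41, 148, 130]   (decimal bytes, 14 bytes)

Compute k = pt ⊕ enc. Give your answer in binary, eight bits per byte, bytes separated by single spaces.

Since enc = pt ⊕ k, XORing both sides with pt gives k = pt ⊕ enc.
242 ⊕ 214 =  36
 77 ⊕  24 =  85
 76 ⊕ 159 = 211
147 ⊕  49 = 162
132 ⊕  90 = 222
216 ⊕  66 = 154
241 ⊕ 176 =  65
255 ⊕ 159 =  96
158 ⊕ 195 =  93
 47 ⊕ 119 =  88
102 ⊕ 191 = 217
245 ⊕  41 = 220
 91 ⊕ 148 = 207
151 ⊕ 130 =  21

00100100 01010101 11010011 10100010 11011110 10011010 01000001 01100000 01011101 01011000 11011001 11011100 11001111 00010101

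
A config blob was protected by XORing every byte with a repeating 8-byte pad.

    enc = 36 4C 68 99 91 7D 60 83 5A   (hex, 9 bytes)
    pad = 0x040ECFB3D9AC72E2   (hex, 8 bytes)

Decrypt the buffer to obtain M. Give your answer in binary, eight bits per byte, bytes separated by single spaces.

The 8-byte key repeats, so the effective keystream is 04 0e cf b3 d9 ac 72 e2 04.
byte 0: 36 xor 04 = 32
byte 1: 4c xor 0e = 42
byte 2: 68 xor cf = a7
byte 3: 99 xor b3 = 2a
byte 4: 91 xor d9 = 48
byte 5: 7d xor ac = d1
byte 6: 60 xor 72 = 12
byte 7: 83 xor e2 = 61
byte 8: 5a xor 04 = 5e

00110010 01000010 10100111 00101010 01001000 11010001 00010010 01100001 01011110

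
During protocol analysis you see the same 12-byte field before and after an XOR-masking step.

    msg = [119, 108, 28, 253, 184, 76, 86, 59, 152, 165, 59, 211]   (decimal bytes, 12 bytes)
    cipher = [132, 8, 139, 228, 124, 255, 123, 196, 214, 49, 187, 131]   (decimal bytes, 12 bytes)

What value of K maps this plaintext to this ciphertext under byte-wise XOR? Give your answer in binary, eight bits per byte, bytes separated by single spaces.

11110011 01100100 10010111 00011001 11000100 10110011 00101101 11111111 01001110 10010100 10000000 01010000

Since cipher = msg ⊕ K, XORing both sides with msg gives K = msg ⊕ cipher.
01110111 XOR 10000100 = 11110011
01101100 XOR 00001000 = 01100100
00011100 XOR 10001011 = 10010111
11111101 XOR 11100100 = 00011001
10111000 XOR 01111100 = 11000100
01001100 XOR 11111111 = 10110011
01010110 XOR 01111011 = 00101101
00111011 XOR 11000100 = 11111111
10011000 XOR 11010110 = 01001110
10100101 XOR 00110001 = 10010100
00111011 XOR 10111011 = 10000000
11010011 XOR 10000011 = 01010000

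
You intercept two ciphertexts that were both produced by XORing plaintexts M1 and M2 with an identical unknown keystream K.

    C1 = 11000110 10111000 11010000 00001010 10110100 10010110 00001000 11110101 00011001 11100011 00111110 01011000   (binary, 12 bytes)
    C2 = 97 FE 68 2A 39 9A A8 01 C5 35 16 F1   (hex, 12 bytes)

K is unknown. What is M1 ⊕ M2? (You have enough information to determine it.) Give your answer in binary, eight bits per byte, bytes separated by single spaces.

C1 ⊕ C2 = (M1 ⊕ K) ⊕ (M2 ⊕ K) = M1 ⊕ M2 — the shared key cancels under XOR.
byte 0: c6 ^ 97 = 51
byte 1: b8 ^ fe = 46
byte 2: d0 ^ 68 = b8
byte 3: 0a ^ 2a = 20
byte 4: b4 ^ 39 = 8d
byte 5: 96 ^ 9a = 0c
byte 6: 08 ^ a8 = a0
byte 7: f5 ^ 01 = f4
byte 8: 19 ^ c5 = dc
byte 9: e3 ^ 35 = d6
byte 10: 3e ^ 16 = 28
byte 11: 58 ^ f1 = a9

01010001 01000110 10111000 00100000 10001101 00001100 10100000 11110100 11011100 11010110 00101000 10101001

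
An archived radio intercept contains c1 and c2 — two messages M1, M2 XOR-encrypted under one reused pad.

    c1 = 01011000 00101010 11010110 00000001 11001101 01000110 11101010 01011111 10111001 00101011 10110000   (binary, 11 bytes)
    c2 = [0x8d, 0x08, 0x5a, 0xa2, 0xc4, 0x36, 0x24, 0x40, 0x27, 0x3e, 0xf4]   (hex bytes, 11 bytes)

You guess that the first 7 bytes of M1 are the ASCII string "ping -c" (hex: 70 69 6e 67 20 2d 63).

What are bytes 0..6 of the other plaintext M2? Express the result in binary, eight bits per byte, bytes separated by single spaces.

10100101 01001011 11100010 11000100 00101001 01011101 10101101

First, c1 ⊕ c2 = (M1 ⊕ K) ⊕ (M2 ⊕ K) = M1 ⊕ M2, so the key drops out. Then M2 = (M1 ⊕ M2) ⊕ M1 over the first 7 bytes.
byte 0: (58 ^ 8d) ^ 70 = d5 ^ 70 = a5
byte 1: (2a ^ 08) ^ 69 = 22 ^ 69 = 4b
byte 2: (d6 ^ 5a) ^ 6e = 8c ^ 6e = e2
byte 3: (01 ^ a2) ^ 67 = a3 ^ 67 = c4
byte 4: (cd ^ c4) ^ 20 = 09 ^ 20 = 29
byte 5: (46 ^ 36) ^ 2d = 70 ^ 2d = 5d
byte 6: (ea ^ 24) ^ 63 = ce ^ 63 = ad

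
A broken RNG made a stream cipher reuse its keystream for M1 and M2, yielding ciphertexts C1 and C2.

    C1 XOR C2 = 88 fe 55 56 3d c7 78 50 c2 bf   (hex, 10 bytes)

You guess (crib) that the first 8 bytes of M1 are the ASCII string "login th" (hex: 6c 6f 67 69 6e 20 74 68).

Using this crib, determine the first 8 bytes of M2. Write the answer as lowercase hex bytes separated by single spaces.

e4 91 32 3f 53 e7 0c 38

Since C1 ⊕ C2 = M1 ⊕ M2, XORing with the guessed M1 bytes yields the corresponding M2 bytes: M2 = (C1 ⊕ C2) ⊕ M1.
136 xor 108 = 228
254 xor 111 = 145
 85 xor 103 =  50
 86 xor 105 =  63
 61 xor 110 =  83
199 xor  32 = 231
120 xor 116 =  12
 80 xor 104 =  56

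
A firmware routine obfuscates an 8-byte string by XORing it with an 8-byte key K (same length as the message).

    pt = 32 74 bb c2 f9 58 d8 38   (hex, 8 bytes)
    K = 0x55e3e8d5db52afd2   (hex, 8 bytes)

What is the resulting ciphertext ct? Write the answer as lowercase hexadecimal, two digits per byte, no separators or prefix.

byte 0: 32 ^ 55 = 67
byte 1: 74 ^ e3 = 97
byte 2: bb ^ e8 = 53
byte 3: c2 ^ d5 = 17
byte 4: f9 ^ db = 22
byte 5: 58 ^ 52 = 0a
byte 6: d8 ^ af = 77
byte 7: 38 ^ d2 = ea

67975317220a77ea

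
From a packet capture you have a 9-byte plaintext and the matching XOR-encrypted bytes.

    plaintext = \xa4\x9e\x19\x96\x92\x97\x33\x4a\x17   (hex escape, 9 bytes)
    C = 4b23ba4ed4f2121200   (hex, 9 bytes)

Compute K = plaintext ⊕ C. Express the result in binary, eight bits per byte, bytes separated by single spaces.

Since C = plaintext ⊕ K, XORing both sides with plaintext gives K = plaintext ⊕ C.
a4 ^ 4b = ef
9e ^ 23 = bd
19 ^ ba = a3
96 ^ 4e = d8
92 ^ d4 = 46
97 ^ f2 = 65
33 ^ 12 = 21
4a ^ 12 = 58
17 ^ 00 = 17

11101111 10111101 10100011 11011000 01000110 01100101 00100001 01011000 00010111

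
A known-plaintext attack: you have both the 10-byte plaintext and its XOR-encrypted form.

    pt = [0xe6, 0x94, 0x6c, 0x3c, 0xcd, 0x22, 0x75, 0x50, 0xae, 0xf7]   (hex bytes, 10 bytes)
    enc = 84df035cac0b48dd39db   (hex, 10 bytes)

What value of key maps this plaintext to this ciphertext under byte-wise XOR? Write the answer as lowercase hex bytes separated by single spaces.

62 4b 6f 60 61 29 3d 8d 97 2c

Since enc = pt ⊕ key, XORing both sides with pt gives key = pt ⊕ enc.
e6 XOR 84 = 62
94 XOR df = 4b
6c XOR 03 = 6f
3c XOR 5c = 60
cd XOR ac = 61
22 XOR 0b = 29
75 XOR 48 = 3d
50 XOR dd = 8d
ae XOR 39 = 97
f7 XOR db = 2c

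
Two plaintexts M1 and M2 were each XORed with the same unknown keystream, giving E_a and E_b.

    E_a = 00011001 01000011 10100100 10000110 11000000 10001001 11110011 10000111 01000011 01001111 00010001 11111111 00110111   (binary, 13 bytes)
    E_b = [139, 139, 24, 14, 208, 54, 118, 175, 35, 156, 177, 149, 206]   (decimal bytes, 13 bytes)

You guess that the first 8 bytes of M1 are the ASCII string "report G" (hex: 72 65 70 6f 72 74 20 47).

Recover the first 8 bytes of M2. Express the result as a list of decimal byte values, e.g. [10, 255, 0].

[224, 173, 204, 231, 98, 203, 165, 111]

First, E_a ⊕ E_b = (M1 ⊕ K) ⊕ (M2 ⊕ K) = M1 ⊕ M2, so the key drops out. Then M2 = (M1 ⊕ M2) ⊕ M1 over the first 8 bytes.
byte 0: (19 XOR 8b) XOR 72 = 92 XOR 72 = e0
byte 1: (43 XOR 8b) XOR 65 = c8 XOR 65 = ad
byte 2: (a4 XOR 18) XOR 70 = bc XOR 70 = cc
byte 3: (86 XOR 0e) XOR 6f = 88 XOR 6f = e7
byte 4: (c0 XOR d0) XOR 72 = 10 XOR 72 = 62
byte 5: (89 XOR 36) XOR 74 = bf XOR 74 = cb
byte 6: (f3 XOR 76) XOR 20 = 85 XOR 20 = a5
byte 7: (87 XOR af) XOR 47 = 28 XOR 47 = 6f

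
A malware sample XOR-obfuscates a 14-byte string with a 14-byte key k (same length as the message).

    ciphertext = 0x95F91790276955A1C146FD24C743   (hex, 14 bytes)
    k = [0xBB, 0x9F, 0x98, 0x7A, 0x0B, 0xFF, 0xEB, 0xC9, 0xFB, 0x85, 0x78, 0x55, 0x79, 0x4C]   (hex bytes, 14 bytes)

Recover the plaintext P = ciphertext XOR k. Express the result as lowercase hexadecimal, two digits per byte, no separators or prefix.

2e668fea2c96be683ac38571be0f

XOR is its own inverse, so applying the key byte-wise gives the result directly.
byte 0: 10010101 ^ 10111011 = 00101110
byte 1: 11111001 ^ 10011111 = 01100110
byte 2: 00010111 ^ 10011000 = 10001111
byte 3: 10010000 ^ 01111010 = 11101010
byte 4: 00100111 ^ 00001011 = 00101100
byte 5: 01101001 ^ 11111111 = 10010110
byte 6: 01010101 ^ 11101011 = 10111110
byte 7: 10100001 ^ 11001001 = 01101000
byte 8: 11000001 ^ 11111011 = 00111010
byte 9: 01000110 ^ 10000101 = 11000011
byte 10: 11111101 ^ 01111000 = 10000101
byte 11: 00100100 ^ 01010101 = 01110001
byte 12: 11000111 ^ 01111001 = 10111110
byte 13: 01000011 ^ 01001100 = 00001111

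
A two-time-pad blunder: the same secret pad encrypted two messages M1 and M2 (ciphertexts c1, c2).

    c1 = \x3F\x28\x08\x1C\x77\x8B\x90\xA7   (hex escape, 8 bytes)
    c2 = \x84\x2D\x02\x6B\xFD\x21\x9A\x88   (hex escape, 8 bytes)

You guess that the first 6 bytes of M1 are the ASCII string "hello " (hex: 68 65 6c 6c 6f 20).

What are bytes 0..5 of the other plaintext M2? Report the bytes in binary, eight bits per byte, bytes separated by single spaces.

11010011 01100000 01100110 00011011 11100101 10001010

First, c1 ⊕ c2 = (M1 ⊕ K) ⊕ (M2 ⊕ K) = M1 ⊕ M2, so the key drops out. Then M2 = (M1 ⊕ M2) ⊕ M1 over the first 6 bytes.
byte 0: (3f ^ 84) ^ 68 = bb ^ 68 = d3
byte 1: (28 ^ 2d) ^ 65 = 05 ^ 65 = 60
byte 2: (08 ^ 02) ^ 6c = 0a ^ 6c = 66
byte 3: (1c ^ 6b) ^ 6c = 77 ^ 6c = 1b
byte 4: (77 ^ fd) ^ 6f = 8a ^ 6f = e5
byte 5: (8b ^ 21) ^ 20 = aa ^ 20 = 8a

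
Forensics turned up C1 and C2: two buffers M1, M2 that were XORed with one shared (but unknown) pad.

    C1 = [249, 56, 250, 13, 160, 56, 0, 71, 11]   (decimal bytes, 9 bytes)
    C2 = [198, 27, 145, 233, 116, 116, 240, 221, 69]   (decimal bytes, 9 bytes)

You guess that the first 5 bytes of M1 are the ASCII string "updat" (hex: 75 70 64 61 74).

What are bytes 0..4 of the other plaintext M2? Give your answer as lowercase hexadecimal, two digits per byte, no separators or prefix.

4a530f85a0

First, C1 ⊕ C2 = (M1 ⊕ K) ⊕ (M2 ⊕ K) = M1 ⊕ M2, so the key drops out. Then M2 = (M1 ⊕ M2) ⊕ M1 over the first 5 bytes.
byte 0: (f9 xor c6) xor 75 = 3f xor 75 = 4a
byte 1: (38 xor 1b) xor 70 = 23 xor 70 = 53
byte 2: (fa xor 91) xor 64 = 6b xor 64 = 0f
byte 3: (0d xor e9) xor 61 = e4 xor 61 = 85
byte 4: (a0 xor 74) xor 74 = d4 xor 74 = a0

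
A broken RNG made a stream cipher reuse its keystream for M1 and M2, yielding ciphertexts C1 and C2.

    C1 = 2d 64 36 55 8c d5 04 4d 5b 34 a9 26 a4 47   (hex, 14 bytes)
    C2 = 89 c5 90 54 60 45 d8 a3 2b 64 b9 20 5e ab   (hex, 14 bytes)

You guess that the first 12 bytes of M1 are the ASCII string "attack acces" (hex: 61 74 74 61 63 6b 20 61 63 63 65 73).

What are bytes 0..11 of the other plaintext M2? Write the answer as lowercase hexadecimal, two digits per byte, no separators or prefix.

First, C1 ⊕ C2 = (M1 ⊕ K) ⊕ (M2 ⊕ K) = M1 ⊕ M2, so the key drops out. Then M2 = (M1 ⊕ M2) ⊕ M1 over the first 12 bytes.
byte 0: (2d xor 89) xor 61 = a4 xor 61 = c5
byte 1: (64 xor c5) xor 74 = a1 xor 74 = d5
byte 2: (36 xor 90) xor 74 = a6 xor 74 = d2
byte 3: (55 xor 54) xor 61 = 01 xor 61 = 60
byte 4: (8c xor 60) xor 63 = ec xor 63 = 8f
byte 5: (d5 xor 45) xor 6b = 90 xor 6b = fb
byte 6: (04 xor d8) xor 20 = dc xor 20 = fc
byte 7: (4d xor a3) xor 61 = ee xor 61 = 8f
byte 8: (5b xor 2b) xor 63 = 70 xor 63 = 13
byte 9: (34 xor 64) xor 63 = 50 xor 63 = 33
byte 10: (a9 xor b9) xor 65 = 10 xor 65 = 75
byte 11: (26 xor 20) xor 73 = 06 xor 73 = 75

c5d5d2608ffbfc8f13337575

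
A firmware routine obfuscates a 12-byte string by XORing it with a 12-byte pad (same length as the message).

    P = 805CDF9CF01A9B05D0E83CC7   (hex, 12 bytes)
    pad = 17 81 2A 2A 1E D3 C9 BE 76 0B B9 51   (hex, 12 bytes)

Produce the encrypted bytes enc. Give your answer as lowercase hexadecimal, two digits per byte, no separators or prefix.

97ddf5b6eec952bba6e38596

byte 0: 80 ⊕ 17 = 97
byte 1: 5c ⊕ 81 = dd
byte 2: df ⊕ 2a = f5
byte 3: 9c ⊕ 2a = b6
byte 4: f0 ⊕ 1e = ee
byte 5: 1a ⊕ d3 = c9
byte 6: 9b ⊕ c9 = 52
byte 7: 05 ⊕ be = bb
byte 8: d0 ⊕ 76 = a6
byte 9: e8 ⊕ 0b = e3
byte 10: 3c ⊕ b9 = 85
byte 11: c7 ⊕ 51 = 96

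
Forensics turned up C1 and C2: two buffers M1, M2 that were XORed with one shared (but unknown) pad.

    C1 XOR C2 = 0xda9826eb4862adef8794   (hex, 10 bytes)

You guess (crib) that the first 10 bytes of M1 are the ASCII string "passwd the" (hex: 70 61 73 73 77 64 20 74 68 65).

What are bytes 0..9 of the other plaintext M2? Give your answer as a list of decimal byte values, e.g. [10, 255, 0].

Since C1 ⊕ C2 = M1 ⊕ M2, XORing with the guessed M1 bytes yields the corresponding M2 bytes: M2 = (C1 ⊕ C2) ⊕ M1.
da XOR 70 = aa
98 XOR 61 = f9
26 XOR 73 = 55
eb XOR 73 = 98
48 XOR 77 = 3f
62 XOR 64 = 06
ad XOR 20 = 8d
ef XOR 74 = 9b
87 XOR 68 = ef
94 XOR 65 = f1

[170, 249, 85, 152, 63, 6, 141, 155, 239, 241]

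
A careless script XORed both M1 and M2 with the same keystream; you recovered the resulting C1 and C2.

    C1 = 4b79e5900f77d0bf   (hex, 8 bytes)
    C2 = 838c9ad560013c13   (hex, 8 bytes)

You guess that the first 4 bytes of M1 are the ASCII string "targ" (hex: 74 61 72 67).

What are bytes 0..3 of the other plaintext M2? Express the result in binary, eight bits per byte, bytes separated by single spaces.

10111100 10010100 00001101 00100010

First, C1 ⊕ C2 = (M1 ⊕ K) ⊕ (M2 ⊕ K) = M1 ⊕ M2, so the key drops out. Then M2 = (M1 ⊕ M2) ⊕ M1 over the first 4 bytes.
byte 0: (4b XOR 83) XOR 74 = c8 XOR 74 = bc
byte 1: (79 XOR 8c) XOR 61 = f5 XOR 61 = 94
byte 2: (e5 XOR 9a) XOR 72 = 7f XOR 72 = 0d
byte 3: (90 XOR d5) XOR 67 = 45 XOR 67 = 22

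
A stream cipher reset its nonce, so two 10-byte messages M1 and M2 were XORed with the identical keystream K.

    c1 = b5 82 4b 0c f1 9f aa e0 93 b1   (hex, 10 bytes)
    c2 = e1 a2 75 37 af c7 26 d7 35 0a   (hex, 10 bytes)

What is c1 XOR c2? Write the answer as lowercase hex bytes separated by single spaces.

c1 ⊕ c2 = (M1 ⊕ K) ⊕ (M2 ⊕ K) = M1 ⊕ M2 — the shared key cancels under XOR.
byte 0: b5 xor e1 = 54
byte 1: 82 xor a2 = 20
byte 2: 4b xor 75 = 3e
byte 3: 0c xor 37 = 3b
byte 4: f1 xor af = 5e
byte 5: 9f xor c7 = 58
byte 6: aa xor 26 = 8c
byte 7: e0 xor d7 = 37
byte 8: 93 xor 35 = a6
byte 9: b1 xor 0a = bb

54 20 3e 3b 5e 58 8c 37 a6 bb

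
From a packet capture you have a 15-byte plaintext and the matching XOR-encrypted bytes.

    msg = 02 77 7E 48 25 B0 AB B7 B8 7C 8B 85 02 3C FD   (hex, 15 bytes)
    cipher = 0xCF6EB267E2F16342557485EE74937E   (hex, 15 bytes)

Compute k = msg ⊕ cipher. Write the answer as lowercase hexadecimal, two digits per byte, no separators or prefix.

Since cipher = msg ⊕ k, XORing both sides with msg gives k = msg ⊕ cipher.
byte 0:   2 ⊕ 207 = 205
byte 1: 119 ⊕ 110 =  25
byte 2: 126 ⊕ 178 = 204
byte 3:  72 ⊕ 103 =  47
byte 4:  37 ⊕ 226 = 199
byte 5: 176 ⊕ 241 =  65
byte 6: 171 ⊕  99 = 200
byte 7: 183 ⊕  66 = 245
byte 8: 184 ⊕  85 = 237
byte 9: 124 ⊕ 116 =   8
byte 10: 139 ⊕ 133 =  14
byte 11: 133 ⊕ 238 = 107
byte 12:   2 ⊕ 116 = 118
byte 13:  60 ⊕ 147 = 175
byte 14: 253 ⊕ 126 = 131

cd19cc2fc741c8f5ed080e6b76af83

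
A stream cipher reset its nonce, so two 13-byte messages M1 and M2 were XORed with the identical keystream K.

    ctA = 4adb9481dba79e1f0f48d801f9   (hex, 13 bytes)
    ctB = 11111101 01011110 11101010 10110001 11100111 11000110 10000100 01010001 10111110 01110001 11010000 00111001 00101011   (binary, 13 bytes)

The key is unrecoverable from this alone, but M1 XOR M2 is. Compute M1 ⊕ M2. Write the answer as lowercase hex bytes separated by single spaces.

ctA ⊕ ctB = (M1 ⊕ K) ⊕ (M2 ⊕ K) = M1 ⊕ M2 — the shared key cancels under XOR.
4a XOR fd = b7
db XOR 5e = 85
94 XOR ea = 7e
81 XOR b1 = 30
db XOR e7 = 3c
a7 XOR c6 = 61
9e XOR 84 = 1a
1f XOR 51 = 4e
0f XOR be = b1
48 XOR 71 = 39
d8 XOR d0 = 08
01 XOR 39 = 38
f9 XOR 2b = d2

b7 85 7e 30 3c 61 1a 4e b1 39 08 38 d2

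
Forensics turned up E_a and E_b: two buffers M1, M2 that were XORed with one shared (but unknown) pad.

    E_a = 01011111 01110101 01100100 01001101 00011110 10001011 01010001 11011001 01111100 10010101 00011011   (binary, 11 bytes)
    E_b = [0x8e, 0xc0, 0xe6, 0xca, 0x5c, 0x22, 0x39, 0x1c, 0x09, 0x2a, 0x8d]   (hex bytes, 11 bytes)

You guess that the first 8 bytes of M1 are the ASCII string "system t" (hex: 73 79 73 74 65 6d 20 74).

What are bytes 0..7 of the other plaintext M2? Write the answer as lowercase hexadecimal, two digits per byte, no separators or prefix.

First, E_a ⊕ E_b = (M1 ⊕ K) ⊕ (M2 ⊕ K) = M1 ⊕ M2, so the key drops out. Then M2 = (M1 ⊕ M2) ⊕ M1 over the first 8 bytes.
byte 0: (5f xor 8e) xor 73 = d1 xor 73 = a2
byte 1: (75 xor c0) xor 79 = b5 xor 79 = cc
byte 2: (64 xor e6) xor 73 = 82 xor 73 = f1
byte 3: (4d xor ca) xor 74 = 87 xor 74 = f3
byte 4: (1e xor 5c) xor 65 = 42 xor 65 = 27
byte 5: (8b xor 22) xor 6d = a9 xor 6d = c4
byte 6: (51 xor 39) xor 20 = 68 xor 20 = 48
byte 7: (d9 xor 1c) xor 74 = c5 xor 74 = b1

a2ccf1f327c448b1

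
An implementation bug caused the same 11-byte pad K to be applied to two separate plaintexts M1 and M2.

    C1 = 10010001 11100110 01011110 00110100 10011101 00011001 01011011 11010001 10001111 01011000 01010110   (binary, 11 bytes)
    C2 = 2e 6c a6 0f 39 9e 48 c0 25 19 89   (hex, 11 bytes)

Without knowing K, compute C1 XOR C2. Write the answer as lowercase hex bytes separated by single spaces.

bf 8a f8 3b a4 87 13 11 aa 41 df

C1 ⊕ C2 = (M1 ⊕ K) ⊕ (M2 ⊕ K) = M1 ⊕ M2 — the shared key cancels under XOR.
10010001 XOR 00101110 = 10111111
11100110 XOR 01101100 = 10001010
01011110 XOR 10100110 = 11111000
00110100 XOR 00001111 = 00111011
10011101 XOR 00111001 = 10100100
00011001 XOR 10011110 = 10000111
01011011 XOR 01001000 = 00010011
11010001 XOR 11000000 = 00010001
10001111 XOR 00100101 = 10101010
01011000 XOR 00011001 = 01000001
01010110 XOR 10001001 = 11011111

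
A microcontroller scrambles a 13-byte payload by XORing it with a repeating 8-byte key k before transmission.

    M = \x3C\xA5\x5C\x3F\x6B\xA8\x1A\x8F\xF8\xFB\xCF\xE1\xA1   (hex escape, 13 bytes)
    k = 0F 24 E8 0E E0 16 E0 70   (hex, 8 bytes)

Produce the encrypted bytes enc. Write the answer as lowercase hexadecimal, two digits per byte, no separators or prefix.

3381b4318bbefafff7df27ef41

The 8-byte key repeats, so the effective keystream is 0f 24 e8 0e e0 16 e0 70 0f 24 e8 0e e0.
byte 0: 3c ^ 0f = 33
byte 1: a5 ^ 24 = 81
byte 2: 5c ^ e8 = b4
byte 3: 3f ^ 0e = 31
byte 4: 6b ^ e0 = 8b
byte 5: a8 ^ 16 = be
byte 6: 1a ^ e0 = fa
byte 7: 8f ^ 70 = ff
byte 8: f8 ^ 0f = f7
byte 9: fb ^ 24 = df
byte 10: cf ^ e8 = 27
byte 11: e1 ^ 0e = ef
byte 12: a1 ^ e0 = 41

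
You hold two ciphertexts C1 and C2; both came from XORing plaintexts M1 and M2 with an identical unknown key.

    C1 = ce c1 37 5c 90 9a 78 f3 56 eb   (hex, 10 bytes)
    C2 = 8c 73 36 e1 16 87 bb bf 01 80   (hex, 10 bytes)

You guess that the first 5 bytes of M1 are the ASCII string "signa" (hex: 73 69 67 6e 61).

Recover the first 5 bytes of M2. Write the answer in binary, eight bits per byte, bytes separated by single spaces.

00110001 11011011 01100110 11010011 11100111

First, C1 ⊕ C2 = (M1 ⊕ K) ⊕ (M2 ⊕ K) = M1 ⊕ M2, so the key drops out. Then M2 = (M1 ⊕ M2) ⊕ M1 over the first 5 bytes.
byte 0: (ce xor 8c) xor 73 = 42 xor 73 = 31
byte 1: (c1 xor 73) xor 69 = b2 xor 69 = db
byte 2: (37 xor 36) xor 67 = 01 xor 67 = 66
byte 3: (5c xor e1) xor 6e = bd xor 6e = d3
byte 4: (90 xor 16) xor 61 = 86 xor 61 = e7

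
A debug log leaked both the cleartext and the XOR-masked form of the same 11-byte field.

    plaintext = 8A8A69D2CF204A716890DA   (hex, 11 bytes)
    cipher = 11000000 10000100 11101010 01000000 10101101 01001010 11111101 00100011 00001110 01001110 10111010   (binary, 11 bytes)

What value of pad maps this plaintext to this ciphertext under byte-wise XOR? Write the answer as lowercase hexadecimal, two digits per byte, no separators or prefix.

4a0e8392626ab75266de60

Since cipher = plaintext ⊕ pad, XORing both sides with plaintext gives pad = plaintext ⊕ cipher.
8a ^ c0 = 4a
8a ^ 84 = 0e
69 ^ ea = 83
d2 ^ 40 = 92
cf ^ ad = 62
20 ^ 4a = 6a
4a ^ fd = b7
71 ^ 23 = 52
68 ^ 0e = 66
90 ^ 4e = de
da ^ ba = 60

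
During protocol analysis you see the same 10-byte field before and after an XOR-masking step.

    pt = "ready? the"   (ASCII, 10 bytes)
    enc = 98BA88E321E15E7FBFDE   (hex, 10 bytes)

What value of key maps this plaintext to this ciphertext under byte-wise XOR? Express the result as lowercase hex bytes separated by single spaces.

Since enc = pt ⊕ key, XORing both sides with pt gives key = pt ⊕ enc.
72 ^ 98 = ea
65 ^ ba = df
61 ^ 88 = e9
64 ^ e3 = 87
79 ^ 21 = 58
3f ^ e1 = de
20 ^ 5e = 7e
74 ^ 7f = 0b
68 ^ bf = d7
65 ^ de = bb

ea df e9 87 58 de 7e 0b d7 bb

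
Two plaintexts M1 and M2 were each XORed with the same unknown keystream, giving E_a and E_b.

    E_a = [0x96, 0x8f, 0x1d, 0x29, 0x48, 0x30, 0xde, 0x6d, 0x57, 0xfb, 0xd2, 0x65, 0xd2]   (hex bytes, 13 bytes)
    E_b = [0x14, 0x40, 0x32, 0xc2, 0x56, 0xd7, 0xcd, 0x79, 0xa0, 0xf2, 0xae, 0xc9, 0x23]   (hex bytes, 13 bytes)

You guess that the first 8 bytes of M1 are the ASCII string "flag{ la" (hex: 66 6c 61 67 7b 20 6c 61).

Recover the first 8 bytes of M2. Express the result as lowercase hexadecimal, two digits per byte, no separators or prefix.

e4a34e8c65c77f75

First, E_a ⊕ E_b = (M1 ⊕ K) ⊕ (M2 ⊕ K) = M1 ⊕ M2, so the key drops out. Then M2 = (M1 ⊕ M2) ⊕ M1 over the first 8 bytes.
byte 0: (96 xor 14) xor 66 = 82 xor 66 = e4
byte 1: (8f xor 40) xor 6c = cf xor 6c = a3
byte 2: (1d xor 32) xor 61 = 2f xor 61 = 4e
byte 3: (29 xor c2) xor 67 = eb xor 67 = 8c
byte 4: (48 xor 56) xor 7b = 1e xor 7b = 65
byte 5: (30 xor d7) xor 20 = e7 xor 20 = c7
byte 6: (de xor cd) xor 6c = 13 xor 6c = 7f
byte 7: (6d xor 79) xor 61 = 14 xor 61 = 75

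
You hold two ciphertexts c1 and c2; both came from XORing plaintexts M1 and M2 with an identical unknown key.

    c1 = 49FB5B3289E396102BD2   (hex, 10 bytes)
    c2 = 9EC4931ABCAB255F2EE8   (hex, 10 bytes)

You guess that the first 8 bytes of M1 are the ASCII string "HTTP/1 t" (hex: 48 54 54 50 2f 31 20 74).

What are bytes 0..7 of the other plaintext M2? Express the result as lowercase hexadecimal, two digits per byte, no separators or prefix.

9f6b9c781a79933b

First, c1 ⊕ c2 = (M1 ⊕ K) ⊕ (M2 ⊕ K) = M1 ⊕ M2, so the key drops out. Then M2 = (M1 ⊕ M2) ⊕ M1 over the first 8 bytes.
byte 0: (49 ⊕ 9e) ⊕ 48 = d7 ⊕ 48 = 9f
byte 1: (fb ⊕ c4) ⊕ 54 = 3f ⊕ 54 = 6b
byte 2: (5b ⊕ 93) ⊕ 54 = c8 ⊕ 54 = 9c
byte 3: (32 ⊕ 1a) ⊕ 50 = 28 ⊕ 50 = 78
byte 4: (89 ⊕ bc) ⊕ 2f = 35 ⊕ 2f = 1a
byte 5: (e3 ⊕ ab) ⊕ 31 = 48 ⊕ 31 = 79
byte 6: (96 ⊕ 25) ⊕ 20 = b3 ⊕ 20 = 93
byte 7: (10 ⊕ 5f) ⊕ 74 = 4f ⊕ 74 = 3b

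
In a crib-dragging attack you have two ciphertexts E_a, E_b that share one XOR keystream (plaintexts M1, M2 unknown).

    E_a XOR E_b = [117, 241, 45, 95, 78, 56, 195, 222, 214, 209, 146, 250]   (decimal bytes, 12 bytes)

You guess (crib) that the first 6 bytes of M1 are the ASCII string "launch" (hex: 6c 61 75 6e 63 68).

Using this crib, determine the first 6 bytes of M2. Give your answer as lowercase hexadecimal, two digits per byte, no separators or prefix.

Since E_a ⊕ E_b = M1 ⊕ M2, XORing with the guessed M1 bytes yields the corresponding M2 bytes: M2 = (E_a ⊕ E_b) ⊕ M1.
byte 0: 75 XOR 6c = 19
byte 1: f1 XOR 61 = 90
byte 2: 2d XOR 75 = 58
byte 3: 5f XOR 6e = 31
byte 4: 4e XOR 63 = 2d
byte 5: 38 XOR 68 = 50

199058312d50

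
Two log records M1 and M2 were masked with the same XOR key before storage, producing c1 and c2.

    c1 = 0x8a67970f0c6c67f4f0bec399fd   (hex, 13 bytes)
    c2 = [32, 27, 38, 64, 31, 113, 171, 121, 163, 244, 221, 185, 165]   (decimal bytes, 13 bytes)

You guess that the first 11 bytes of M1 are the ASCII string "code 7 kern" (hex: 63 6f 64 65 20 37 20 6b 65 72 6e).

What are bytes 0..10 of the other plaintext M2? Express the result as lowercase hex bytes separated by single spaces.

First, c1 ⊕ c2 = (M1 ⊕ K) ⊕ (M2 ⊕ K) = M1 ⊕ M2, so the key drops out. Then M2 = (M1 ⊕ M2) ⊕ M1 over the first 11 bytes.
byte 0: (8a xor 20) xor 63 = aa xor 63 = c9
byte 1: (67 xor 1b) xor 6f = 7c xor 6f = 13
byte 2: (97 xor 26) xor 64 = b1 xor 64 = d5
byte 3: (0f xor 40) xor 65 = 4f xor 65 = 2a
byte 4: (0c xor 1f) xor 20 = 13 xor 20 = 33
byte 5: (6c xor 71) xor 37 = 1d xor 37 = 2a
byte 6: (67 xor ab) xor 20 = cc xor 20 = ec
byte 7: (f4 xor 79) xor 6b = 8d xor 6b = e6
byte 8: (f0 xor a3) xor 65 = 53 xor 65 = 36
byte 9: (be xor f4) xor 72 = 4a xor 72 = 38
byte 10: (c3 xor dd) xor 6e = 1e xor 6e = 70

c9 13 d5 2a 33 2a ec e6 36 38 70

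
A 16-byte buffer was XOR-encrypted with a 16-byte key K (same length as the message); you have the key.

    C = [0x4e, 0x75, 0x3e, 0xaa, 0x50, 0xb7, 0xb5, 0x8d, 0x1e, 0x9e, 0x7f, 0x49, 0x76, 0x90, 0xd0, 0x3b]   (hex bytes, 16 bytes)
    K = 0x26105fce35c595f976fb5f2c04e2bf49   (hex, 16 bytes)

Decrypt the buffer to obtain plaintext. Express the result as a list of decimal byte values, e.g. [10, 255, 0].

[104, 101, 97, 100, 101, 114, 32, 116, 104, 101, 32, 101, 114, 114, 111, 114]

4e XOR 26 = 68
75 XOR 10 = 65
3e XOR 5f = 61
aa XOR ce = 64
50 XOR 35 = 65
b7 XOR c5 = 72
b5 XOR 95 = 20
8d XOR f9 = 74
1e XOR 76 = 68
9e XOR fb = 65
7f XOR 5f = 20
49 XOR 2c = 65
76 XOR 04 = 72
90 XOR e2 = 72
d0 XOR bf = 6f
3b XOR 49 = 72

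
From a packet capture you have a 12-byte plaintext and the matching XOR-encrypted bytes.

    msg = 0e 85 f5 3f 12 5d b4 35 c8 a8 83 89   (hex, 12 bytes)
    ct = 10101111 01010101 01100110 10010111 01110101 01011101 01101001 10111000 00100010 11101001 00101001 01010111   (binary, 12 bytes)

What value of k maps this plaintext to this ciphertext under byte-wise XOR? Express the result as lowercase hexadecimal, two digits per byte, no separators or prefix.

a1d093a86700dd8dea41aade

Since ct = msg ⊕ k, XORing both sides with msg gives k = msg ⊕ ct.
0e ⊕ af = a1
85 ⊕ 55 = d0
f5 ⊕ 66 = 93
3f ⊕ 97 = a8
12 ⊕ 75 = 67
5d ⊕ 5d = 00
b4 ⊕ 69 = dd
35 ⊕ b8 = 8d
c8 ⊕ 22 = ea
a8 ⊕ e9 = 41
83 ⊕ 29 = aa
89 ⊕ 57 = de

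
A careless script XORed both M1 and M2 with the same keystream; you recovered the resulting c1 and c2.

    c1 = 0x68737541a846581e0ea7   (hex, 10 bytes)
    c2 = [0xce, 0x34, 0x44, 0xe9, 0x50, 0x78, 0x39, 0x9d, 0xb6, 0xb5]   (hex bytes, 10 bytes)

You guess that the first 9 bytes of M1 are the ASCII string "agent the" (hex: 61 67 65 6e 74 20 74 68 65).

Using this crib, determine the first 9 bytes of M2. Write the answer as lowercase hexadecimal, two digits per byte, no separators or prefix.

c72054c68c1e15ebdd

First, c1 ⊕ c2 = (M1 ⊕ K) ⊕ (M2 ⊕ K) = M1 ⊕ M2, so the key drops out. Then M2 = (M1 ⊕ M2) ⊕ M1 over the first 9 bytes.
byte 0: (68 xor ce) xor 61 = a6 xor 61 = c7
byte 1: (73 xor 34) xor 67 = 47 xor 67 = 20
byte 2: (75 xor 44) xor 65 = 31 xor 65 = 54
byte 3: (41 xor e9) xor 6e = a8 xor 6e = c6
byte 4: (a8 xor 50) xor 74 = f8 xor 74 = 8c
byte 5: (46 xor 78) xor 20 = 3e xor 20 = 1e
byte 6: (58 xor 39) xor 74 = 61 xor 74 = 15
byte 7: (1e xor 9d) xor 68 = 83 xor 68 = eb
byte 8: (0e xor b6) xor 65 = b8 xor 65 = dd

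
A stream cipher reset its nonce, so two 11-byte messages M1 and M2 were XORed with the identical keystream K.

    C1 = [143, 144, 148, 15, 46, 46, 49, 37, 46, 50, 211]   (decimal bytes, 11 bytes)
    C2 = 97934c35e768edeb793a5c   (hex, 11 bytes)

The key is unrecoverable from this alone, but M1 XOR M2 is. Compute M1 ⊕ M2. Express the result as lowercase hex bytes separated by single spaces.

18 03 d8 3a c9 46 dc ce 57 08 8f

C1 ⊕ C2 = (M1 ⊕ K) ⊕ (M2 ⊕ K) = M1 ⊕ M2 — the shared key cancels under XOR.
8f ^ 97 = 18
90 ^ 93 = 03
94 ^ 4c = d8
0f ^ 35 = 3a
2e ^ e7 = c9
2e ^ 68 = 46
31 ^ ed = dc
25 ^ eb = ce
2e ^ 79 = 57
32 ^ 3a = 08
d3 ^ 5c = 8f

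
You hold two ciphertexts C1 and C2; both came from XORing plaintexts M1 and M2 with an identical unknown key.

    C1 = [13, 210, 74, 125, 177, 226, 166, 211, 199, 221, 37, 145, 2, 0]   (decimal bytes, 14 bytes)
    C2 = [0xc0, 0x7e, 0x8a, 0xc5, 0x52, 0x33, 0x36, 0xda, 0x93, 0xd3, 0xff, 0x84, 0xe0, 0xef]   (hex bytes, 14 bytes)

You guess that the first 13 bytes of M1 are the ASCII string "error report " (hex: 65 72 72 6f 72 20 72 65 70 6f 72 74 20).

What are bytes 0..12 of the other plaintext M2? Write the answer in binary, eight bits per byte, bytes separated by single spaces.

10101000 11011110 10110010 11010111 10010001 11110001 11100010 01101100 00100100 01100001 10101000 01100001 11000010

First, C1 ⊕ C2 = (M1 ⊕ K) ⊕ (M2 ⊕ K) = M1 ⊕ M2, so the key drops out. Then M2 = (M1 ⊕ M2) ⊕ M1 over the first 13 bytes.
byte 0: (0d ^ c0) ^ 65 = cd ^ 65 = a8
byte 1: (d2 ^ 7e) ^ 72 = ac ^ 72 = de
byte 2: (4a ^ 8a) ^ 72 = c0 ^ 72 = b2
byte 3: (7d ^ c5) ^ 6f = b8 ^ 6f = d7
byte 4: (b1 ^ 52) ^ 72 = e3 ^ 72 = 91
byte 5: (e2 ^ 33) ^ 20 = d1 ^ 20 = f1
byte 6: (a6 ^ 36) ^ 72 = 90 ^ 72 = e2
byte 7: (d3 ^ da) ^ 65 = 09 ^ 65 = 6c
byte 8: (c7 ^ 93) ^ 70 = 54 ^ 70 = 24
byte 9: (dd ^ d3) ^ 6f = 0e ^ 6f = 61
byte 10: (25 ^ ff) ^ 72 = da ^ 72 = a8
byte 11: (91 ^ 84) ^ 74 = 15 ^ 74 = 61
byte 12: (02 ^ e0) ^ 20 = e2 ^ 20 = c2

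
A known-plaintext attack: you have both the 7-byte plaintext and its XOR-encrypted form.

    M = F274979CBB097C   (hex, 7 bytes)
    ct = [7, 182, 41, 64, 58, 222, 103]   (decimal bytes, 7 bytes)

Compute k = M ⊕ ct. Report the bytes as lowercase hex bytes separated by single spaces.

Since ct = M ⊕ k, XORing both sides with M gives k = M ⊕ ct.
242 ^   7 = 245
116 ^ 182 = 194
151 ^  41 = 190
156 ^  64 = 220
187 ^  58 = 129
  9 ^ 222 = 215
124 ^ 103 =  27

f5 c2 be dc 81 d7 1b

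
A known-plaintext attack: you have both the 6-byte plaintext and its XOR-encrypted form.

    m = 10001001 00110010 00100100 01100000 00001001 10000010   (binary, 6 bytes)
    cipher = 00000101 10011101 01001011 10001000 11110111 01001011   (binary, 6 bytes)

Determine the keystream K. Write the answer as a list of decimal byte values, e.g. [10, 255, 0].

Since cipher = m ⊕ K, XORing both sides with m gives K = m ⊕ cipher.
89 ⊕ 05 = 8c
32 ⊕ 9d = af
24 ⊕ 4b = 6f
60 ⊕ 88 = e8
09 ⊕ f7 = fe
82 ⊕ 4b = c9

[140, 175, 111, 232, 254, 201]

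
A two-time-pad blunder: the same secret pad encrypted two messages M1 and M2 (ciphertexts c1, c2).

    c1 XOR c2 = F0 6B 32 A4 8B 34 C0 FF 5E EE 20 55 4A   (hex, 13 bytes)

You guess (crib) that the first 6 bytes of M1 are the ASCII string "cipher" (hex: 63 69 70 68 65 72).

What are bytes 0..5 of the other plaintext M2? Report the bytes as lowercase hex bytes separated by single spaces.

93 02 42 cc ee 46

Since c1 ⊕ c2 = M1 ⊕ M2, XORing with the guessed M1 bytes yields the corresponding M2 bytes: M2 = (c1 ⊕ c2) ⊕ M1.
11110000 xor 01100011 = 10010011
01101011 xor 01101001 = 00000010
00110010 xor 01110000 = 01000010
10100100 xor 01101000 = 11001100
10001011 xor 01100101 = 11101110
00110100 xor 01110010 = 01000110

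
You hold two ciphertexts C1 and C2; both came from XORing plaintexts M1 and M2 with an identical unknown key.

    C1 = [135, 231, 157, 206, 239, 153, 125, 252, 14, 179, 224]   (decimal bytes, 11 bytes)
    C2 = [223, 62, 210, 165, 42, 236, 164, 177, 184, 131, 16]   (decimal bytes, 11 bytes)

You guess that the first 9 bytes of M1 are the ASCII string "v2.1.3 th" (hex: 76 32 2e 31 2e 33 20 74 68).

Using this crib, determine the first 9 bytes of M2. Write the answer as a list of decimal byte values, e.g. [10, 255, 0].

[46, 235, 97, 90, 235, 70, 249, 57, 222]

First, C1 ⊕ C2 = (M1 ⊕ K) ⊕ (M2 ⊕ K) = M1 ⊕ M2, so the key drops out. Then M2 = (M1 ⊕ M2) ⊕ M1 over the first 9 bytes.
byte 0: (87 xor df) xor 76 = 58 xor 76 = 2e
byte 1: (e7 xor 3e) xor 32 = d9 xor 32 = eb
byte 2: (9d xor d2) xor 2e = 4f xor 2e = 61
byte 3: (ce xor a5) xor 31 = 6b xor 31 = 5a
byte 4: (ef xor 2a) xor 2e = c5 xor 2e = eb
byte 5: (99 xor ec) xor 33 = 75 xor 33 = 46
byte 6: (7d xor a4) xor 20 = d9 xor 20 = f9
byte 7: (fc xor b1) xor 74 = 4d xor 74 = 39
byte 8: (0e xor b8) xor 68 = b6 xor 68 = de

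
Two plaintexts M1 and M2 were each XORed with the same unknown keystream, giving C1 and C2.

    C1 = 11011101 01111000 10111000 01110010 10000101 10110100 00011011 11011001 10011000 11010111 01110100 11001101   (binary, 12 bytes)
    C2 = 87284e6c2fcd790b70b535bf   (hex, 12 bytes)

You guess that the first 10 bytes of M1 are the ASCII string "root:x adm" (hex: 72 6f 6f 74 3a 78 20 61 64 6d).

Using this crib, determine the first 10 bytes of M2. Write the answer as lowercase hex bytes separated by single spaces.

First, C1 ⊕ C2 = (M1 ⊕ K) ⊕ (M2 ⊕ K) = M1 ⊕ M2, so the key drops out. Then M2 = (M1 ⊕ M2) ⊕ M1 over the first 10 bytes.
byte 0: (dd xor 87) xor 72 = 5a xor 72 = 28
byte 1: (78 xor 28) xor 6f = 50 xor 6f = 3f
byte 2: (b8 xor 4e) xor 6f = f6 xor 6f = 99
byte 3: (72 xor 6c) xor 74 = 1e xor 74 = 6a
byte 4: (85 xor 2f) xor 3a = aa xor 3a = 90
byte 5: (b4 xor cd) xor 78 = 79 xor 78 = 01
byte 6: (1b xor 79) xor 20 = 62 xor 20 = 42
byte 7: (d9 xor 0b) xor 61 = d2 xor 61 = b3
byte 8: (98 xor 70) xor 64 = e8 xor 64 = 8c
byte 9: (d7 xor b5) xor 6d = 62 xor 6d = 0f

28 3f 99 6a 90 01 42 b3 8c 0f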